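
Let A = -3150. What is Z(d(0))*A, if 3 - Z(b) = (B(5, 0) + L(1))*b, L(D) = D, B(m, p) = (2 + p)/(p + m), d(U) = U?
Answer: -9450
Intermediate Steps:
B(m, p) = (2 + p)/(m + p)
Z(b) = 3 - 7*b/5 (Z(b) = 3 - ((2 + 0)/(5 + 0) + 1)*b = 3 - (2/5 + 1)*b = 3 - 7*b/5)
Z(d(0))*A = (3 - 7/5*0)*(-3150) = (3 + 0)*(-3150) = 3*(-3150) = -9450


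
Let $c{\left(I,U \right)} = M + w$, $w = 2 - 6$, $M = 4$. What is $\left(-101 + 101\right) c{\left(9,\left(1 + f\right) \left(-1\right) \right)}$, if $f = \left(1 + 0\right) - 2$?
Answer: $0$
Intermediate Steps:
$f = -1$ ($f = 1 - 2 = -1$)
$w = -4$ ($w = 2 - 6 = -4$)
$c{\left(I,U \right)} = 0$ ($c{\left(I,U \right)} = 4 - 4 = 0$)
$\left(-101 + 101\right) c{\left(9,\left(1 + f\right) \left(-1\right) \right)} = \left(-101 + 101\right) 0 = 0 \cdot 0 = 0$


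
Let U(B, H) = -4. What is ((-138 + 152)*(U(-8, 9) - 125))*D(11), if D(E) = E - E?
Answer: 0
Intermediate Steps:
D(E) = 0
((-138 + 152)*(U(-8, 9) - 125))*D(11) = ((-138 + 152)*(-4 - 125))*0 = (14*(-129))*0 = -1806*0 = 0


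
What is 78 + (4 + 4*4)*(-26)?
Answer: -442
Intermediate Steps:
78 + (4 + 4*4)*(-26) = 78 + (4 + 16)*(-26) = 78 + 20*(-26) = 78 - 520 = -442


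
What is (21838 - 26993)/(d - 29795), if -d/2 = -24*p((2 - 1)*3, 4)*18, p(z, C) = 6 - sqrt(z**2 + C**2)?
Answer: 5155/28931 ≈ 0.17818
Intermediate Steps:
p(z, C) = 6 - sqrt(C**2 + z**2)
d = 864 (d = -2*(-24*(6 - sqrt(4**2 + ((2 - 1)*3)**2)))*18 = -2*(-24*(6 - sqrt(16 + (1*3)**2)))*18 = -2*(-24*(6 - sqrt(16 + 3**2)))*18 = -2*(-24*(6 - sqrt(16 + 9)))*18 = -2*(-24*(6 - sqrt(25)))*18 = -2*(-24*(6 - 1*5))*18 = -2*(-24*(6 - 5))*18 = -2*(-24*1)*18 = -(-48)*18 = -2*(-432) = 864)
(21838 - 26993)/(d - 29795) = (21838 - 26993)/(864 - 29795) = -5155/(-28931) = -5155*(-1/28931) = 5155/28931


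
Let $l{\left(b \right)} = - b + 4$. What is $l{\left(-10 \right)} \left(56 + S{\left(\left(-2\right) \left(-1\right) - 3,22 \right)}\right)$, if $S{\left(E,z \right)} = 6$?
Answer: $868$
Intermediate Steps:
$l{\left(b \right)} = 4 - b$
$l{\left(-10 \right)} \left(56 + S{\left(\left(-2\right) \left(-1\right) - 3,22 \right)}\right) = \left(4 - -10\right) \left(56 + 6\right) = \left(4 + 10\right) 62 = 14 \cdot 62 = 868$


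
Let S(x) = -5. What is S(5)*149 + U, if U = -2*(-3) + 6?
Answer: -733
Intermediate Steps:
U = 12 (U = 6 + 6 = 12)
S(5)*149 + U = -5*149 + 12 = -745 + 12 = -733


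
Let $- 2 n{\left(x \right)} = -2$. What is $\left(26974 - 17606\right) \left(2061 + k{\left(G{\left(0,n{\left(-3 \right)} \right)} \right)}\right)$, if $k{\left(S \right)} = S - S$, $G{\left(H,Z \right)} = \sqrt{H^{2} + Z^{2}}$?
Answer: $19307448$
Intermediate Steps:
$n{\left(x \right)} = 1$ ($n{\left(x \right)} = \left(- \frac{1}{2}\right) \left(-2\right) = 1$)
$k{\left(S \right)} = 0$
$\left(26974 - 17606\right) \left(2061 + k{\left(G{\left(0,n{\left(-3 \right)} \right)} \right)}\right) = \left(26974 - 17606\right) \left(2061 + 0\right) = 9368 \cdot 2061 = 19307448$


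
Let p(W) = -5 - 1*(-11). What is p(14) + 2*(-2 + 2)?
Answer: 6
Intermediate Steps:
p(W) = 6 (p(W) = -5 + 11 = 6)
p(14) + 2*(-2 + 2) = 6 + 2*(-2 + 2) = 6 + 2*0 = 6 + 0 = 6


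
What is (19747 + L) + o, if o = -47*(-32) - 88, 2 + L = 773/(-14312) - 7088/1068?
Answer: 80837046689/3821304 ≈ 21154.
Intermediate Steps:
L = -33209863/3821304 (L = -2 + (773/(-14312) - 7088/1068) = -2 + (773*(-1/14312) - 7088*1/1068) = -2 + (-773/14312 - 1772/267) = -2 - 25567255/3821304 = -33209863/3821304 ≈ -8.6907)
o = 1416 (o = 1504 - 88 = 1416)
(19747 + L) + o = (19747 - 33209863/3821304) + 1416 = 75426080225/3821304 + 1416 = 80837046689/3821304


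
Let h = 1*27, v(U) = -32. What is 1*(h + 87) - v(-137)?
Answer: 146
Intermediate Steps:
h = 27
1*(h + 87) - v(-137) = 1*(27 + 87) - 1*(-32) = 1*114 + 32 = 114 + 32 = 146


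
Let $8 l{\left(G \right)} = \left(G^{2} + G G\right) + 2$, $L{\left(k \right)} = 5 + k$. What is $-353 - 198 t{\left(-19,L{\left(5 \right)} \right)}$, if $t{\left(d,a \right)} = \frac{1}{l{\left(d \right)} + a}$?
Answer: $- \frac{23783}{67} \approx -354.97$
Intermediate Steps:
$l{\left(G \right)} = \frac{1}{4} + \frac{G^{2}}{4}$ ($l{\left(G \right)} = \frac{\left(G^{2} + G G\right) + 2}{8} = \frac{\left(G^{2} + G^{2}\right) + 2}{8} = \frac{2 G^{2} + 2}{8} = \frac{2 + 2 G^{2}}{8} = \frac{1}{4} + \frac{G^{2}}{4}$)
$t{\left(d,a \right)} = \frac{1}{\frac{1}{4} + a + \frac{d^{2}}{4}}$ ($t{\left(d,a \right)} = \frac{1}{\left(\frac{1}{4} + \frac{d^{2}}{4}\right) + a} = \frac{1}{\frac{1}{4} + a + \frac{d^{2}}{4}}$)
$-353 - 198 t{\left(-19,L{\left(5 \right)} \right)} = -353 - 198 \frac{4}{1 + \left(-19\right)^{2} + 4 \left(5 + 5\right)} = -353 - 198 \frac{4}{1 + 361 + 4 \cdot 10} = -353 - 198 \frac{4}{1 + 361 + 40} = -353 - 198 \cdot \frac{4}{402} = -353 - 198 \cdot 4 \cdot \frac{1}{402} = -353 - \frac{132}{67} = - \frac{23783}{67}$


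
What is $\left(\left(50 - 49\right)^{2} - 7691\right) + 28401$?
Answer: $20711$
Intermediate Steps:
$\left(\left(50 - 49\right)^{2} - 7691\right) + 28401 = \left(1^{2} - 7691\right) + 28401 = \left(1 - 7691\right) + 28401 = -7690 + 28401 = 20711$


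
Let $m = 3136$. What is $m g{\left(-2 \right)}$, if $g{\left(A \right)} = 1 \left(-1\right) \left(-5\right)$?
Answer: $15680$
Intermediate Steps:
$g{\left(A \right)} = 5$ ($g{\left(A \right)} = \left(-1\right) \left(-5\right) = 5$)
$m g{\left(-2 \right)} = 3136 \cdot 5 = 15680$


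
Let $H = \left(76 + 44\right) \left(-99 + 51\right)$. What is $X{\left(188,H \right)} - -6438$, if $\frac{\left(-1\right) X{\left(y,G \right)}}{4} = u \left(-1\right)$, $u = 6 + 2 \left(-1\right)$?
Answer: $6454$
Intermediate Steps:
$H = -5760$ ($H = 120 \left(-48\right) = -5760$)
$u = 4$ ($u = 6 - 2 = 4$)
$X{\left(y,G \right)} = 16$ ($X{\left(y,G \right)} = - 4 \cdot 4 \left(-1\right) = \left(-4\right) \left(-4\right) = 16$)
$X{\left(188,H \right)} - -6438 = 16 - -6438 = 16 + 6438 = 6454$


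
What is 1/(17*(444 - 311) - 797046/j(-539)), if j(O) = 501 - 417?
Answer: -14/101187 ≈ -0.00013836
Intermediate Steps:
j(O) = 84
1/(17*(444 - 311) - 797046/j(-539)) = 1/(17*(444 - 311) - 797046/84) = 1/(17*133 - 797046*1/84) = 1/(2261 - 132841/14) = 1/(-101187/14) = -14/101187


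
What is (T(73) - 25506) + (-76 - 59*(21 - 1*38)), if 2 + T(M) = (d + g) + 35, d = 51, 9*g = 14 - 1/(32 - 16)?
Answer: -3527057/144 ≈ -24493.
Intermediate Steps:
g = 223/144 (g = (14 - 1/(32 - 16))/9 = (14 - 1/16)/9 = (⅑)*(223/16) = 223/144 ≈ 1.5486)
T(M) = 12319/144 (T(M) = -2 + ((51 + 223/144) + 35) = -2 + (7567/144 + 35) = -2 + 12607/144 = 12319/144)
(T(73) - 25506) + (-76 - 59*(21 - 1*38)) = (12319/144 - 25506) + (-76 - 59*(21 - 1*38)) = -3660545/144 + (-76 - 59*(21 - 38)) = -3660545/144 + (-76 - 59*(-17)) = -3660545/144 + (-76 + 1003) = -3660545/144 + 927 = -3527057/144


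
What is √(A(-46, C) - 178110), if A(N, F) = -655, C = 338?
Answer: I*√178765 ≈ 422.81*I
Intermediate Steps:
√(A(-46, C) - 178110) = √(-655 - 178110) = √(-178765) = I*√178765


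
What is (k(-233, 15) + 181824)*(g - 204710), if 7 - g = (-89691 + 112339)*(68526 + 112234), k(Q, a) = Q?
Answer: -743443937918153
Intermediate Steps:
g = -4093852473 (g = 7 - (-89691 + 112339)*(68526 + 112234) = 7 - 22648*180760 = 7 - 1*4093852480 = 7 - 4093852480 = -4093852473)
(k(-233, 15) + 181824)*(g - 204710) = (-233 + 181824)*(-4093852473 - 204710) = 181591*(-4094057183) = -743443937918153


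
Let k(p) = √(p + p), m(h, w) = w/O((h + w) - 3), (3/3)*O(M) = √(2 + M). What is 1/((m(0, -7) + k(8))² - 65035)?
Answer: -8*I/(112*√2 + 520201*I) ≈ -1.5379e-5 - 4.6825e-9*I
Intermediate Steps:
O(M) = √(2 + M)
m(h, w) = w/√(-1 + h + w) (m(h, w) = w/(√(2 + ((h + w) - 3))) = w/(√(2 + (-3 + h + w))) = w/(√(-1 + h + w)) = w/√(-1 + h + w))
k(p) = √2*√p (k(p) = √(2*p) = √2*√p)
1/((m(0, -7) + k(8))² - 65035) = 1/((-7/√(-1 + 0 - 7) + √2*√8)² - 65035) = 1/((-(-7)*I*√2/4 + √2*(2*√2))² - 65035) = 1/((-(-7)*I*√2/4 + 4)² - 65035) = 1/((7*I*√2/4 + 4)² - 65035) = 1/((4 + 7*I*√2/4)² - 65035) = 1/(-65035 + (4 + 7*I*√2/4)²)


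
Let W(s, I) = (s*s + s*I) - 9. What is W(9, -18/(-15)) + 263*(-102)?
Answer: -133716/5 ≈ -26743.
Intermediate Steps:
W(s, I) = -9 + s**2 + I*s (W(s, I) = (s**2 + I*s) - 9 = -9 + s**2 + I*s)
W(9, -18/(-15)) + 263*(-102) = (-9 + 9**2 - 18/(-15)*9) + 263*(-102) = (-9 + 81 - 18*(-1/15)*9) - 26826 = (-9 + 81 + (6/5)*9) - 26826 = (-9 + 81 + 54/5) - 26826 = 414/5 - 26826 = -133716/5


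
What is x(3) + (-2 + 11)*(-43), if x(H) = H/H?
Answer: -386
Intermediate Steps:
x(H) = 1
x(3) + (-2 + 11)*(-43) = 1 + (-2 + 11)*(-43) = 1 + 9*(-43) = 1 - 387 = -386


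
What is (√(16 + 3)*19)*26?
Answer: 494*√19 ≈ 2153.3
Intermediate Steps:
(√(16 + 3)*19)*26 = (√19*19)*26 = (19*√19)*26 = 494*√19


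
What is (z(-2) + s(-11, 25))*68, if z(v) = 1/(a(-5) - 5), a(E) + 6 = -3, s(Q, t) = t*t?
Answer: 297466/7 ≈ 42495.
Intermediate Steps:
s(Q, t) = t²
a(E) = -9 (a(E) = -6 - 3 = -9)
z(v) = -1/14 (z(v) = 1/(-9 - 5) = 1/(-14) = -1/14)
(z(-2) + s(-11, 25))*68 = (-1/14 + 25²)*68 = (-1/14 + 625)*68 = (8749/14)*68 = 297466/7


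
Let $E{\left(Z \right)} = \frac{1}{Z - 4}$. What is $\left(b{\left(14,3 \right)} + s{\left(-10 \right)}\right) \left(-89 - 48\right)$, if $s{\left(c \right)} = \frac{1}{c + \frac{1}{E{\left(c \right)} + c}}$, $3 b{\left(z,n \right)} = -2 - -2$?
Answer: $\frac{19317}{1424} \approx 13.565$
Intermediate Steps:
$b{\left(z,n \right)} = 0$ ($b{\left(z,n \right)} = \frac{-2 - -2}{3} = \frac{-2 + 2}{3} = \frac{1}{3} \cdot 0 = 0$)
$E{\left(Z \right)} = \frac{1}{-4 + Z}$
$s{\left(c \right)} = \frac{1}{c + \frac{1}{c + \frac{1}{-4 + c}}}$ ($s{\left(c \right)} = \frac{1}{c + \frac{1}{\frac{1}{-4 + c} + c}} = \frac{1}{c + \frac{1}{c + \frac{1}{-4 + c}}}$)
$\left(b{\left(14,3 \right)} + s{\left(-10 \right)}\right) \left(-89 - 48\right) = \left(0 + \frac{1 - 10 \left(-4 - 10\right)}{-10 + \left(1 + \left(-10\right)^{2}\right) \left(-4 - 10\right)}\right) \left(-89 - 48\right) = \left(0 + \frac{1 - -140}{-10 + \left(1 + 100\right) \left(-14\right)}\right) \left(-137\right) = \left(0 + \frac{1 + 140}{-10 + 101 \left(-14\right)}\right) \left(-137\right) = \left(0 + \frac{1}{-10 - 1414} \cdot 141\right) \left(-137\right) = \left(0 + \frac{1}{-1424} \cdot 141\right) \left(-137\right) = \left(0 - \frac{141}{1424}\right) \left(-137\right) = \left(- \frac{141}{1424}\right) \left(-137\right) = \frac{19317}{1424}$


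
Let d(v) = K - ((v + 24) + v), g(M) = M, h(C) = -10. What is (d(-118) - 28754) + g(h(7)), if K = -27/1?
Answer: -28579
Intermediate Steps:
K = -27 (K = -27/1 = -27*1 = -27)
d(v) = -51 - 2*v (d(v) = -27 - ((v + 24) + v) = -27 - ((24 + v) + v) = -27 - (24 + 2*v) = -27 + (-24 - 2*v) = -51 - 2*v)
(d(-118) - 28754) + g(h(7)) = ((-51 - 2*(-118)) - 28754) - 10 = ((-51 + 236) - 28754) - 10 = (185 - 28754) - 10 = -28569 - 10 = -28579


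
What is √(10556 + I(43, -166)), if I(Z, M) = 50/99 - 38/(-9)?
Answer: 2*√319462/11 ≈ 102.77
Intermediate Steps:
I(Z, M) = 52/11 (I(Z, M) = 50*(1/99) - 38*(-⅑) = 50/99 + 38/9 = 52/11)
√(10556 + I(43, -166)) = √(10556 + 52/11) = √(116168/11) = 2*√319462/11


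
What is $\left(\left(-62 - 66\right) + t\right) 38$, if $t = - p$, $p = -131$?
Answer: $114$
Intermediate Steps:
$t = 131$ ($t = \left(-1\right) \left(-131\right) = 131$)
$\left(\left(-62 - 66\right) + t\right) 38 = \left(\left(-62 - 66\right) + 131\right) 38 = \left(-128 + 131\right) 38 = 3 \cdot 38 = 114$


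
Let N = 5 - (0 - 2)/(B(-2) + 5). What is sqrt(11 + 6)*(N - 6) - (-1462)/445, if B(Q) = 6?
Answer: 1462/445 - 9*sqrt(17)/11 ≈ -0.088057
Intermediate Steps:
N = 57/11 (N = 5 - (0 - 2)/(6 + 5) = 5 - (-2)/11 = 5 - 1*(-2/11) = 5 + 2/11 = 57/11 ≈ 5.1818)
sqrt(11 + 6)*(N - 6) - (-1462)/445 = sqrt(11 + 6)*(57/11 - 6) - (-1462)/445 = sqrt(17)*(-9/11) - (-1462)/445 = -9*sqrt(17)/11 - 1*(-1462/445) = -9*sqrt(17)/11 + 1462/445 = 1462/445 - 9*sqrt(17)/11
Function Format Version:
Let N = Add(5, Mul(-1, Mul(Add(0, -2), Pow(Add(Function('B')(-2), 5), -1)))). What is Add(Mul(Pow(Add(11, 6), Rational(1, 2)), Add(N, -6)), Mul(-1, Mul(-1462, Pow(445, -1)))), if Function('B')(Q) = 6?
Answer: Add(Rational(1462, 445), Mul(Rational(-9, 11), Pow(17, Rational(1, 2)))) ≈ -0.088057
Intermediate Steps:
N = Rational(57, 11) (N = Add(5, Mul(-1, Mul(Add(0, -2), Pow(Add(6, 5), -1)))) = Add(5, Mul(-1, Mul(-2, Pow(11, -1)))) = Add(5, Mul(-1, Mul(-2, Rational(1, 11)))) = Add(5, Mul(-1, Rational(-2, 11))) = Add(5, Rational(2, 11)) = Rational(57, 11) ≈ 5.1818)
Add(Mul(Pow(Add(11, 6), Rational(1, 2)), Add(N, -6)), Mul(-1, Mul(-1462, Pow(445, -1)))) = Add(Mul(Pow(Add(11, 6), Rational(1, 2)), Add(Rational(57, 11), -6)), Mul(-1, Mul(-1462, Pow(445, -1)))) = Add(Mul(Pow(17, Rational(1, 2)), Rational(-9, 11)), Mul(-1, Mul(-1462, Rational(1, 445)))) = Add(Mul(Rational(-9, 11), Pow(17, Rational(1, 2))), Mul(-1, Rational(-1462, 445))) = Add(Mul(Rational(-9, 11), Pow(17, Rational(1, 2))), Rational(1462, 445)) = Add(Rational(1462, 445), Mul(Rational(-9, 11), Pow(17, Rational(1, 2))))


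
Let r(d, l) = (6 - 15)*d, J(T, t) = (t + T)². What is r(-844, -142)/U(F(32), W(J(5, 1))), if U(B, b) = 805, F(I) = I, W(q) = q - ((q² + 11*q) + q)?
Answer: 7596/805 ≈ 9.4360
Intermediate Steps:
J(T, t) = (T + t)²
r(d, l) = -9*d
W(q) = -q² - 11*q (W(q) = q - (q² + 12*q) = q + (-q² - 12*q) = -q² - 11*q)
r(-844, -142)/U(F(32), W(J(5, 1))) = -9*(-844)/805 = 7596*(1/805) = 7596/805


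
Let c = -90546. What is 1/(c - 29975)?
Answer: -1/120521 ≈ -8.2973e-6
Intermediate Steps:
1/(c - 29975) = 1/(-90546 - 29975) = 1/(-120521) = -1/120521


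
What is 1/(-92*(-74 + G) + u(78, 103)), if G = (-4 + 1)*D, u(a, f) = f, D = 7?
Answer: 1/8843 ≈ 0.00011308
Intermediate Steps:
G = -21 (G = (-4 + 1)*7 = -3*7 = -21)
1/(-92*(-74 + G) + u(78, 103)) = 1/(-92*(-74 - 21) + 103) = 1/(-92*(-95) + 103) = 1/(8740 + 103) = 1/8843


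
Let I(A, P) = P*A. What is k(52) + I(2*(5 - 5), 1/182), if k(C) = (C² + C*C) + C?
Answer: 5460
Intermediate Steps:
k(C) = C + 2*C² (k(C) = (C² + C²) + C = 2*C² + C = C + 2*C²)
I(A, P) = A*P
k(52) + I(2*(5 - 5), 1/182) = 52*(1 + 2*52) + (2*(5 - 5))/182 = 52*(1 + 104) + (2*0)*(1/182) = 52*105 + 0*(1/182) = 5460 + 0 = 5460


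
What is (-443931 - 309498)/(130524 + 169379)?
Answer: -753429/299903 ≈ -2.5122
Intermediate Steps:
(-443931 - 309498)/(130524 + 169379) = -753429/299903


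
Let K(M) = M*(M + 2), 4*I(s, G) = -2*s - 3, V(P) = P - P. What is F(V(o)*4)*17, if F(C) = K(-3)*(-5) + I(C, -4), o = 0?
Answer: -1071/4 ≈ -267.75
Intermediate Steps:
V(P) = 0
I(s, G) = -¾ - s/2 (I(s, G) = (-2*s - 3)/4 = (-3 - 2*s)/4 = -¾ - s/2)
K(M) = M*(2 + M)
F(C) = -63/4 - C/2 (F(C) = -3*(2 - 3)*(-5) + (-¾ - C/2) = -3*(-1)*(-5) + (-¾ - C/2) = 3*(-5) + (-¾ - C/2) = -15 + (-¾ - C/2) = -63/4 - C/2)
F(V(o)*4)*17 = (-63/4 - 0*4)*17 = (-63/4 - ½*0)*17 = (-63/4 + 0)*17 = -63/4*17 = -1071/4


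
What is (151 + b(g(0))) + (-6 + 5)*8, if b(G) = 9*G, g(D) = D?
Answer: 143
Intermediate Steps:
(151 + b(g(0))) + (-6 + 5)*8 = (151 + 9*0) + (-6 + 5)*8 = (151 + 0) - 1*8 = 151 - 8 = 143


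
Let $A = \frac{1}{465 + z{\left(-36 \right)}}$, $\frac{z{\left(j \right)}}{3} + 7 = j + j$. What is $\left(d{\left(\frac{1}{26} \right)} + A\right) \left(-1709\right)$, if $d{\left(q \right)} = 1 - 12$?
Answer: $\frac{4284463}{228} \approx 18792.0$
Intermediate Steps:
$z{\left(j \right)} = -21 + 6 j$ ($z{\left(j \right)} = -21 + 3 \left(j + j\right) = -21 + 3 \cdot 2 j = -21 + 6 j$)
$d{\left(q \right)} = -11$ ($d{\left(q \right)} = 1 - 12 = -11$)
$A = \frac{1}{228}$ ($A = \frac{1}{465 + \left(-21 + 6 \left(-36\right)\right)} = \frac{1}{465 - 237} = \frac{1}{228} \approx 0.004386$)
$\left(d{\left(\frac{1}{26} \right)} + A\right) \left(-1709\right) = \left(-11 + \frac{1}{228}\right) \left(-1709\right) = \left(- \frac{2507}{228}\right) \left(-1709\right) = \frac{4284463}{228}$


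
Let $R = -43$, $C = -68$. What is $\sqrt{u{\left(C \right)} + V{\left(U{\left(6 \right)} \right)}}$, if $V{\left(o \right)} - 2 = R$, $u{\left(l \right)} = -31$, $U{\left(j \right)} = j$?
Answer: $6 i \sqrt{2} \approx 8.4853 i$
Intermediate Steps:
$V{\left(o \right)} = -41$ ($V{\left(o \right)} = 2 - 43 = -41$)
$\sqrt{u{\left(C \right)} + V{\left(U{\left(6 \right)} \right)}} = \sqrt{-31 - 41} = \sqrt{-72} = 6 i \sqrt{2}$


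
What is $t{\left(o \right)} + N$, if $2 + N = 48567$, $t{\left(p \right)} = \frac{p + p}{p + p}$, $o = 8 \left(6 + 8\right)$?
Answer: $48566$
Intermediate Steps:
$o = 112$ ($o = 8 \cdot 14 = 112$)
$t{\left(p \right)} = 1$ ($t{\left(p \right)} = \frac{2 p}{2 p} = 2 p \frac{1}{2 p} = 1$)
$N = 48565$ ($N = -2 + 48567 = 48565$)
$t{\left(o \right)} + N = 1 + 48565 = 48566$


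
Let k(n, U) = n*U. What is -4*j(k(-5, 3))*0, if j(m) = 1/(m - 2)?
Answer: 0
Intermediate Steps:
k(n, U) = U*n
j(m) = 1/(-2 + m)
-4*j(k(-5, 3))*0 = -4/(-2 + 3*(-5))*0 = -4/(-2 - 15)*0 = -4/(-17)*0 = -4*(-1/17)*0 = (4/17)*0 = 0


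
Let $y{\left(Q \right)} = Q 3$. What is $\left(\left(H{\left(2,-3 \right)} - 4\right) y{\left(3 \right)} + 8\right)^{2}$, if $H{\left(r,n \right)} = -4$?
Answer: $4096$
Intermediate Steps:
$y{\left(Q \right)} = 3 Q$
$\left(\left(H{\left(2,-3 \right)} - 4\right) y{\left(3 \right)} + 8\right)^{2} = \left(\left(-4 - 4\right) 3 \cdot 3 + 8\right)^{2} = \left(\left(-8\right) 9 + 8\right)^{2} = \left(-72 + 8\right)^{2} = \left(-64\right)^{2} = 4096$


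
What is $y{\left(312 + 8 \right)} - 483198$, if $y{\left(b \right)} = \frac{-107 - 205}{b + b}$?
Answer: $- \frac{38655879}{80} \approx -4.832 \cdot 10^{5}$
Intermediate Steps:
$y{\left(b \right)} = - \frac{156}{b}$ ($y{\left(b \right)} = - \frac{312}{2 b} = - 312 \frac{1}{2 b} = - \frac{156}{b}$)
$y{\left(312 + 8 \right)} - 483198 = - \frac{156}{312 + 8} - 483198 = - \frac{156}{320} - 483198 = \left(-156\right) \frac{1}{320} - 483198 = - \frac{39}{80} - 483198 = - \frac{38655879}{80}$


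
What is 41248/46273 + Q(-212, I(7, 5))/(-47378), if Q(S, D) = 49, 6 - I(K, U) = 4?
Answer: 1951980367/2192322194 ≈ 0.89037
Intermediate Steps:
I(K, U) = 2 (I(K, U) = 6 - 1*4 = 6 - 4 = 2)
41248/46273 + Q(-212, I(7, 5))/(-47378) = 41248/46273 + 49/(-47378) = 41248*(1/46273) + 49*(-1/47378) = 41248/46273 - 49/47378 = 1951980367/2192322194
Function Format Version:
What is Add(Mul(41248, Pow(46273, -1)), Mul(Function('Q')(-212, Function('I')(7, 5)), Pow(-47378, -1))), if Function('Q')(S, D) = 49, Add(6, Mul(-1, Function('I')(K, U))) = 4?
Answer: Rational(1951980367, 2192322194) ≈ 0.89037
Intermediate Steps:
Function('I')(K, U) = 2 (Function('I')(K, U) = Add(6, Mul(-1, 4)) = Add(6, -4) = 2)
Add(Mul(41248, Pow(46273, -1)), Mul(Function('Q')(-212, Function('I')(7, 5)), Pow(-47378, -1))) = Add(Mul(41248, Pow(46273, -1)), Mul(49, Pow(-47378, -1))) = Add(Mul(41248, Rational(1, 46273)), Mul(49, Rational(-1, 47378))) = Add(Rational(41248, 46273), Rational(-49, 47378)) = Rational(1951980367, 2192322194)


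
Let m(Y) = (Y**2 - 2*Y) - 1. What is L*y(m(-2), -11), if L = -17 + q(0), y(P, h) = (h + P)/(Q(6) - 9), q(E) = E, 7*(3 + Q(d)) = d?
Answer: -238/39 ≈ -6.1026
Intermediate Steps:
m(Y) = -1 + Y**2 - 2*Y
Q(d) = -3 + d/7
y(P, h) = -7*P/78 - 7*h/78 (y(P, h) = (h + P)/((-3 + (1/7)*6) - 9) = (P + h)/((-3 + 6/7) - 9) = (P + h)/(-15/7 - 9) = (P + h)/(-78/7) = (P + h)*(-7/78) = -7*P/78 - 7*h/78)
L = -17 (L = -17 + 0 = -17)
L*y(m(-2), -11) = -17*(-7*(-1 + (-2)**2 - 2*(-2))/78 - 7/78*(-11)) = -17*(-7*(-1 + 4 + 4)/78 + 77/78) = -17*(-7/78*7 + 77/78) = -17*(-49/78 + 77/78) = -17*14/39 = -238/39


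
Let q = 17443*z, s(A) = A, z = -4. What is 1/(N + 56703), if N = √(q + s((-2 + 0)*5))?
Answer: 1383/78421951 - I*√69782/3215299991 ≈ 1.7635e-5 - 8.2158e-8*I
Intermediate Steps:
q = -69772 (q = 17443*(-4) = -69772)
N = I*√69782 (N = √(-69772 + (-2 + 0)*5) = √(-69772 - 2*5) = √(-69772 - 10) = √(-69782) = I*√69782 ≈ 264.16*I)
1/(N + 56703) = 1/(I*√69782 + 56703) = 1/(56703 + I*√69782)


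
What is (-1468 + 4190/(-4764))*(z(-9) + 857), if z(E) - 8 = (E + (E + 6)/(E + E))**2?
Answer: -118783171579/85752 ≈ -1.3852e+6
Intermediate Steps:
z(E) = 8 + (E + (6 + E)/(2*E))**2 (z(E) = 8 + (E + (E + 6)/(E + E))**2 = 8 + (E + (6 + E)/((2*E)))**2 = 8 + (E + (6 + E)*(1/(2*E)))**2 = 8 + (E + (6 + E)/(2*E))**2)
(-1468 + 4190/(-4764))*(z(-9) + 857) = (-1468 + 4190/(-4764))*((8 + (1/4)*(6 - 9 + 2*(-9)**2)**2/(-9)**2) + 857) = (-1468 + 4190*(-1/4764))*((8 + (1/4)*(1/81)*(6 - 9 + 2*81)**2) + 857) = (-1468 - 2095/2382)*((8 + (1/4)*(1/81)*(6 - 9 + 162)**2) + 857) = -3498871*((8 + (1/4)*(1/81)*159**2) + 857)/2382 = -3498871*((8 + (1/4)*(1/81)*25281) + 857)/2382 = -3498871*((8 + 2809/36) + 857)/2382 = -3498871*(3097/36 + 857)/2382 = -3498871/2382*33949/36 = -118783171579/85752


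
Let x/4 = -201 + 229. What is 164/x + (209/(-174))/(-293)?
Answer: 1048057/713748 ≈ 1.4684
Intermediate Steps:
x = 112 (x = 4*(-201 + 229) = 4*28 = 112)
164/x + (209/(-174))/(-293) = 164/112 + (209/(-174))/(-293) = 164*(1/112) + (209*(-1/174))*(-1/293) = 41/28 - 209/174*(-1/293) = 41/28 + 209/50982 = 1048057/713748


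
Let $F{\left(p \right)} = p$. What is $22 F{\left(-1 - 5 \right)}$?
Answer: $-132$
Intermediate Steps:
$22 F{\left(-1 - 5 \right)} = 22 \left(-1 - 5\right) = 22 \left(-6\right) = -132$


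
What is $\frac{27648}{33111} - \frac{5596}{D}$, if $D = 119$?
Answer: $- \frac{20222116}{437801} \approx -46.19$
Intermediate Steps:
$\frac{27648}{33111} - \frac{5596}{D} = \frac{27648}{33111} - \frac{5596}{119} = 27648 \cdot \frac{1}{33111} - \frac{5596}{119} = \frac{3072}{3679} - \frac{5596}{119} = - \frac{20222116}{437801}$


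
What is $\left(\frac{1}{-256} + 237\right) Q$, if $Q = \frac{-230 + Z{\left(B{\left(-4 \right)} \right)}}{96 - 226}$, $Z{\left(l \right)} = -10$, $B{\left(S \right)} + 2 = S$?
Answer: $\frac{14001}{32} \approx 437.53$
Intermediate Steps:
$B{\left(S \right)} = -2 + S$
$Q = \frac{24}{13}$ ($Q = \frac{-230 - 10}{96 - 226} = - \frac{240}{-130} = \left(-240\right) \left(- \frac{1}{130}\right) = \frac{24}{13} \approx 1.8462$)
$\left(\frac{1}{-256} + 237\right) Q = \left(\frac{1}{-256} + 237\right) \frac{24}{13} = \left(- \frac{1}{256} + 237\right) \frac{24}{13} = \frac{60671}{256} \cdot \frac{24}{13} = \frac{14001}{32}$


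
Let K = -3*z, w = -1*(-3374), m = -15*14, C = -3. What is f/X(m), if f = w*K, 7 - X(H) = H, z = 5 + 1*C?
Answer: -2892/31 ≈ -93.290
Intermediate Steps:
m = -210
z = 2 (z = 5 + 1*(-3) = 5 - 3 = 2)
X(H) = 7 - H
w = 3374
K = -6 (K = -3*2 = -6)
f = -20244 (f = 3374*(-6) = -20244)
f/X(m) = -20244/(7 - 1*(-210)) = -20244/(7 + 210) = -20244/217 = -20244*1/217 = -2892/31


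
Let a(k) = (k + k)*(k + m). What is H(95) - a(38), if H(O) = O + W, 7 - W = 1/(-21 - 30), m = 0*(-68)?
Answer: -142085/51 ≈ -2786.0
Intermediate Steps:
m = 0
a(k) = 2*k**2 (a(k) = (k + k)*(k + 0) = (2*k)*k = 2*k**2)
W = 358/51 (W = 7 - 1/(-21 - 30) = 7 - 1/(-51) = 7 - 1*(-1/51) = 7 + 1/51 = 358/51 ≈ 7.0196)
H(O) = 358/51 + O (H(O) = O + 358/51 = 358/51 + O)
H(95) - a(38) = (358/51 + 95) - 2*38**2 = 5203/51 - 2*1444 = 5203/51 - 1*2888 = 5203/51 - 2888 = -142085/51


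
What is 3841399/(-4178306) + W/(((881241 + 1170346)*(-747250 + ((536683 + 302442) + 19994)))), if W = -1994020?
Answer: -881643921332808217/958958773688081518 ≈ -0.91938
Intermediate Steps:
3841399/(-4178306) + W/(((881241 + 1170346)*(-747250 + ((536683 + 302442) + 19994)))) = 3841399/(-4178306) - 1994020*1/((-747250 + ((536683 + 302442) + 19994))*(881241 + 1170346)) = 3841399*(-1/4178306) - 1994020*1/(2051587*(-747250 + (839125 + 19994))) = -3841399/4178306 - 1994020*1/(2051587*(-747250 + 859119)) = -3841399/4178306 - 1994020/(2051587*111869) = -3841399/4178306 - 1994020/229508986103 = -881643921332808217/958958773688081518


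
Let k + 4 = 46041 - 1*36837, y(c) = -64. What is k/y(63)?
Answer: -575/4 ≈ -143.75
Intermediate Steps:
k = 9200 (k = -4 + (46041 - 1*36837) = -4 + (46041 - 36837) = -4 + 9204 = 9200)
k/y(63) = 9200/(-64) = 9200*(-1/64) = -575/4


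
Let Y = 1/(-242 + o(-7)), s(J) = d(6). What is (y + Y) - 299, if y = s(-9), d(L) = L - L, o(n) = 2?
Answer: -71761/240 ≈ -299.00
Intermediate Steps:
d(L) = 0
s(J) = 0
y = 0
Y = -1/240 (Y = 1/(-242 + 2) = 1/(-240) = -1/240 ≈ -0.0041667)
(y + Y) - 299 = (0 - 1/240) - 299 = -1/240 - 299 = -71761/240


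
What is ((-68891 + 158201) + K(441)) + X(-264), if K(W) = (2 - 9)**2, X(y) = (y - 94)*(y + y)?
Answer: 278383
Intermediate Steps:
X(y) = 2*y*(-94 + y) (X(y) = (-94 + y)*(2*y) = 2*y*(-94 + y))
K(W) = 49 (K(W) = (-7)**2 = 49)
((-68891 + 158201) + K(441)) + X(-264) = ((-68891 + 158201) + 49) + 2*(-264)*(-94 - 264) = (89310 + 49) + 2*(-264)*(-358) = 89359 + 189024 = 278383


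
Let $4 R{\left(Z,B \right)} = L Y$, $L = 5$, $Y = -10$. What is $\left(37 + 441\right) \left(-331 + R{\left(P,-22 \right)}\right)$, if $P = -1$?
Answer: $-164193$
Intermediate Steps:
$R{\left(Z,B \right)} = - \frac{25}{2}$ ($R{\left(Z,B \right)} = \frac{5 \left(-10\right)}{4} = \frac{1}{4} \left(-50\right) = - \frac{25}{2}$)
$\left(37 + 441\right) \left(-331 + R{\left(P,-22 \right)}\right) = \left(37 + 441\right) \left(-331 - \frac{25}{2}\right) = 478 \left(- \frac{687}{2}\right) = -164193$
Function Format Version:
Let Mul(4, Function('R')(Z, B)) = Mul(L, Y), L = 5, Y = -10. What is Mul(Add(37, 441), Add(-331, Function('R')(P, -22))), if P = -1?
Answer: -164193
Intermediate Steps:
Function('R')(Z, B) = Rational(-25, 2) (Function('R')(Z, B) = Mul(Rational(1, 4), Mul(5, -10)) = Mul(Rational(1, 4), -50) = Rational(-25, 2))
Mul(Add(37, 441), Add(-331, Function('R')(P, -22))) = Mul(Add(37, 441), Add(-331, Rational(-25, 2))) = Mul(478, Rational(-687, 2)) = -164193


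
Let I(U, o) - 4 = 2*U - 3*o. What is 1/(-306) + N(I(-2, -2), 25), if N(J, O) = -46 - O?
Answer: -21727/306 ≈ -71.003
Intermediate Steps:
I(U, o) = 4 - 3*o + 2*U (I(U, o) = 4 + (2*U - 3*o) = 4 + (-3*o + 2*U) = 4 - 3*o + 2*U)
1/(-306) + N(I(-2, -2), 25) = 1/(-306) + (-46 - 1*25) = -1/306 + (-46 - 25) = -1/306 - 71 = -21727/306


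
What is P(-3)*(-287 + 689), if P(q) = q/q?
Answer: 402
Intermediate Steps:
P(q) = 1
P(-3)*(-287 + 689) = 1*(-287 + 689) = 1*402 = 402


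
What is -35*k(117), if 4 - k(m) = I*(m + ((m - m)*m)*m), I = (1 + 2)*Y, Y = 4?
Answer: 49000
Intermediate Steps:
I = 12 (I = (1 + 2)*4 = 3*4 = 12)
k(m) = 4 - 12*m (k(m) = 4 - 12*(m + ((m - m)*m)*m) = 4 - 12*(m + (0*m)*m) = 4 - 12*(m + 0*m) = 4 - 12*(m + 0) = 4 - 12*m)
-35*k(117) = -35*(4 - 12*117) = -35*(4 - 1404) = -35*(-1400) = 49000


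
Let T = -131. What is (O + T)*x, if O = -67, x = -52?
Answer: 10296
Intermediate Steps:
(O + T)*x = (-67 - 131)*(-52) = -198*(-52) = 10296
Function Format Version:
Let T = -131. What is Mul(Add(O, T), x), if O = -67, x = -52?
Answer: 10296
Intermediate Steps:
Mul(Add(O, T), x) = Mul(Add(-67, -131), -52) = Mul(-198, -52) = 10296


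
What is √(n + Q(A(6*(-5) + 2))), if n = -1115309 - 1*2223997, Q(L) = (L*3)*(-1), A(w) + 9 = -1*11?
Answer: I*√3339246 ≈ 1827.4*I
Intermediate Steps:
A(w) = -20 (A(w) = -9 - 1*11 = -9 - 11 = -20)
Q(L) = -3*L (Q(L) = (3*L)*(-1) = -3*L)
n = -3339306 (n = -1115309 - 2223997 = -3339306)
√(n + Q(A(6*(-5) + 2))) = √(-3339306 - 3*(-20)) = √(-3339306 + 60) = √(-3339246) = I*√3339246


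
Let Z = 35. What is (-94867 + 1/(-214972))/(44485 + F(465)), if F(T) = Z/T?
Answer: -270945518775/127051891552 ≈ -2.1326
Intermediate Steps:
F(T) = 35/T
(-94867 + 1/(-214972))/(44485 + F(465)) = (-94867 + 1/(-214972))/(44485 + 35/465) = (-94867 - 1/214972)/(44485 + 35*(1/465)) = -20393748725/(214972*(44485 + 7/93)) = -20393748725/(214972*4137112/93) = -20393748725/214972*93/4137112 = -270945518775/127051891552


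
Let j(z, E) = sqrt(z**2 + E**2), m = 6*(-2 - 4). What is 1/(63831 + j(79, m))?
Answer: 63831/4074389024 - sqrt(7537)/4074389024 ≈ 1.5645e-5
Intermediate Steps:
m = -36 (m = 6*(-6) = -36)
j(z, E) = sqrt(E**2 + z**2)
1/(63831 + j(79, m)) = 1/(63831 + sqrt((-36)**2 + 79**2)) = 1/(63831 + sqrt(1296 + 6241)) = 1/(63831 + sqrt(7537))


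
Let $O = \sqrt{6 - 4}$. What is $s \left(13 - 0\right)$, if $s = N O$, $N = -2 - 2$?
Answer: $- 52 \sqrt{2} \approx -73.539$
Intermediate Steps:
$N = -4$
$O = \sqrt{2} \approx 1.4142$
$s = - 4 \sqrt{2} \approx -5.6569$
$s \left(13 - 0\right) = - 4 \sqrt{2} \left(13 - 0\right) = - 4 \sqrt{2} \left(13 + \left(-4 + 4\right)\right) = - 4 \sqrt{2} \left(13 + 0\right) = - 4 \sqrt{2} \cdot 13 = - 52 \sqrt{2}$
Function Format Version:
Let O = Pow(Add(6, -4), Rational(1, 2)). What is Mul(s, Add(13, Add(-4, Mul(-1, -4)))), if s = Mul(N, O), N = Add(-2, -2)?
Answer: Mul(-52, Pow(2, Rational(1, 2))) ≈ -73.539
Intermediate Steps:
N = -4
O = Pow(2, Rational(1, 2)) ≈ 1.4142
s = Mul(-4, Pow(2, Rational(1, 2))) ≈ -5.6569
Mul(s, Add(13, Add(-4, Mul(-1, -4)))) = Mul(Mul(-4, Pow(2, Rational(1, 2))), Add(13, Add(-4, Mul(-1, -4)))) = Mul(Mul(-4, Pow(2, Rational(1, 2))), Add(13, Add(-4, 4))) = Mul(Mul(-4, Pow(2, Rational(1, 2))), Add(13, 0)) = Mul(Mul(-4, Pow(2, Rational(1, 2))), 13) = Mul(-52, Pow(2, Rational(1, 2)))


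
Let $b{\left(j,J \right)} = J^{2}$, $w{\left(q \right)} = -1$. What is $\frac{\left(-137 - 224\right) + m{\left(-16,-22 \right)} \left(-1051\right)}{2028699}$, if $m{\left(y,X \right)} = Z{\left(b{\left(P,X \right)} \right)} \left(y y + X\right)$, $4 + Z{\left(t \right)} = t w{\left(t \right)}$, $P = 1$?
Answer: $\frac{120015431}{2028699} \approx 59.159$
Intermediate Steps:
$Z{\left(t \right)} = -4 - t$ ($Z{\left(t \right)} = -4 + t \left(-1\right) = -4 - t$)
$m{\left(y,X \right)} = \left(-4 - X^{2}\right) \left(X + y^{2}\right)$ ($m{\left(y,X \right)} = \left(-4 - X^{2}\right) \left(y y + X\right) = \left(-4 - X^{2}\right) \left(y^{2} + X\right) = \left(-4 - X^{2}\right) \left(X + y^{2}\right)$)
$\frac{\left(-137 - 224\right) + m{\left(-16,-22 \right)} \left(-1051\right)}{2028699} = \frac{\left(-137 - 224\right) + \left(-4 - \left(-22\right)^{2}\right) \left(-22 + \left(-16\right)^{2}\right) \left(-1051\right)}{2028699} = \left(-361 + \left(-4 - 484\right) \left(-22 + 256\right) \left(-1051\right)\right) \frac{1}{2028699} = \left(-361 + \left(-4 - 484\right) 234 \left(-1051\right)\right) \frac{1}{2028699} = \left(-361 + \left(-488\right) 234 \left(-1051\right)\right) \frac{1}{2028699} = \left(-361 - -120015792\right) \frac{1}{2028699} = \left(-361 + 120015792\right) \frac{1}{2028699} = 120015431 \cdot \frac{1}{2028699} = \frac{120015431}{2028699}$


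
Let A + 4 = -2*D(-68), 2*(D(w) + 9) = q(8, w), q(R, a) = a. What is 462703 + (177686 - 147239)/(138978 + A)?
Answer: 3784912331/8180 ≈ 4.6270e+5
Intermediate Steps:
D(w) = -9 + w/2
A = 82 (A = -4 - 2*(-9 + (½)*(-68)) = -4 - 2*(-9 - 34) = -4 - 2*(-43) = -4 + 86 = 82)
462703 + (177686 - 147239)/(138978 + A) = 462703 + (177686 - 147239)/(138978 + 82) = 462703 + 30447/139060 = 462703 + 30447*(1/139060) = 462703 + 1791/8180 = 3784912331/8180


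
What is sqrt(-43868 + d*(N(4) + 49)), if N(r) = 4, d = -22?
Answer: I*sqrt(45034) ≈ 212.21*I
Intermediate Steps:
sqrt(-43868 + d*(N(4) + 49)) = sqrt(-43868 - 22*(4 + 49)) = sqrt(-43868 - 22*53) = sqrt(-43868 - 1166) = sqrt(-45034) = I*sqrt(45034)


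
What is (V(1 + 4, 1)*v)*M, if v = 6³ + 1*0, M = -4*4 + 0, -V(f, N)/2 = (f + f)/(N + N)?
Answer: 34560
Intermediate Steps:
V(f, N) = -2*f/N (V(f, N) = -2*(f + f)/(N + N) = -2*2*f/(2*N) = -2*2*f*1/(2*N) = -2*f/N)
M = -16 (M = -16 + 0 = -16)
v = 216 (v = 216 + 0 = 216)
(V(1 + 4, 1)*v)*M = (-2*(1 + 4)/1*216)*(-16) = (-2*5*1*216)*(-16) = -10*216*(-16) = -2160*(-16) = 34560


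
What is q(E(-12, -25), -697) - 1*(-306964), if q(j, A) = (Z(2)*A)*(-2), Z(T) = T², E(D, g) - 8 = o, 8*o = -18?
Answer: 312540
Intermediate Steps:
o = -9/4 (o = (⅛)*(-18) = -9/4 ≈ -2.2500)
E(D, g) = 23/4 (E(D, g) = 8 - 9/4 = 23/4)
q(j, A) = -8*A (q(j, A) = (2²*A)*(-2) = (4*A)*(-2) = -8*A)
q(E(-12, -25), -697) - 1*(-306964) = -8*(-697) - 1*(-306964) = 5576 + 306964 = 312540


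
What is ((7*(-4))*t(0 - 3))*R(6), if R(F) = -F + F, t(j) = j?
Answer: 0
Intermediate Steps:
R(F) = 0
((7*(-4))*t(0 - 3))*R(6) = ((7*(-4))*(0 - 3))*0 = -28*(-3)*0 = 84*0 = 0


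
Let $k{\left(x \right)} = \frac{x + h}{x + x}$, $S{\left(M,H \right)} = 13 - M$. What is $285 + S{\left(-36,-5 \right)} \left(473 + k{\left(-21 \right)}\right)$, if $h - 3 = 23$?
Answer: $\frac{140737}{6} \approx 23456.0$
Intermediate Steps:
$h = 26$ ($h = 3 + 23 = 26$)
$k{\left(x \right)} = \frac{26 + x}{2 x}$ ($k{\left(x \right)} = \frac{x + 26}{x + x} = \frac{26 + x}{2 x}$)
$285 + S{\left(-36,-5 \right)} \left(473 + k{\left(-21 \right)}\right) = 285 + \left(13 - -36\right) \left(473 + \frac{26 - 21}{2 \left(-21\right)}\right) = 285 + \left(13 + 36\right) \left(473 + \frac{1}{2} \left(- \frac{1}{21}\right) 5\right) = 285 + 49 \left(473 - \frac{5}{42}\right) = 285 + 49 \cdot \frac{19861}{42} = 285 + \frac{139027}{6} = \frac{140737}{6}$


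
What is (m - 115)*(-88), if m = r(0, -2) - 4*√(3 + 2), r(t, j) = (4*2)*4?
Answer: 7304 + 352*√5 ≈ 8091.1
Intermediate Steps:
r(t, j) = 32 (r(t, j) = 8*4 = 32)
m = 32 - 4*√5 (m = 32 - 4*√(3 + 2) = 32 - 4*√5 ≈ 23.056)
(m - 115)*(-88) = ((32 - 4*√5) - 115)*(-88) = (-83 - 4*√5)*(-88) = 7304 + 352*√5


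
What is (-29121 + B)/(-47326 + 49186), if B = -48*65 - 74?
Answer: -6463/372 ≈ -17.374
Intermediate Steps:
B = -3194 (B = -3120 - 74 = -3194)
(-29121 + B)/(-47326 + 49186) = (-29121 - 3194)/(-47326 + 49186) = -32315/1860 = -32315*1/1860 = -6463/372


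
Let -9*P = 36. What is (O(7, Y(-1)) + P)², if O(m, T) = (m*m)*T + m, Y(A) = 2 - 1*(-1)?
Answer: 22500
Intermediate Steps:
P = -4 (P = -⅑*36 = -4)
Y(A) = 3 (Y(A) = 2 + 1 = 3)
O(m, T) = m + T*m² (O(m, T) = m²*T + m = T*m² + m = m + T*m²)
(O(7, Y(-1)) + P)² = (7*(1 + 3*7) - 4)² = (7*(1 + 21) - 4)² = (7*22 - 4)² = (154 - 4)² = 150² = 22500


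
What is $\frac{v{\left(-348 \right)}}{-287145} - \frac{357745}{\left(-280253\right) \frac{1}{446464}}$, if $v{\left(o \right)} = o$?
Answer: $\frac{15287625070640548}{26824415895} \approx 5.6991 \cdot 10^{5}$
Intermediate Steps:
$\frac{v{\left(-348 \right)}}{-287145} - \frac{357745}{\left(-280253\right) \frac{1}{446464}} = - \frac{348}{-287145} - \frac{357745}{\left(-280253\right) \frac{1}{446464}} = \left(-348\right) \left(- \frac{1}{287145}\right) - \frac{357745}{\left(-280253\right) \frac{1}{446464}} = \frac{116}{95715} - \frac{357745}{- \frac{280253}{446464}} = \frac{116}{95715} - - \frac{159720263680}{280253} = \frac{116}{95715} + \frac{159720263680}{280253} = \frac{15287625070640548}{26824415895}$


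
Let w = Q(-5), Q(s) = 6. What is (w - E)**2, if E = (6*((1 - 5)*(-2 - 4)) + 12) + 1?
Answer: 22801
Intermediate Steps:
w = 6
E = 157 (E = (6*(-4*(-6)) + 12) + 1 = (6*24 + 12) + 1 = (144 + 12) + 1 = 156 + 1 = 157)
(w - E)**2 = (6 - 1*157)**2 = (6 - 157)**2 = (-151)**2 = 22801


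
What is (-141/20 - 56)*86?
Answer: -54223/10 ≈ -5422.3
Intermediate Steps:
(-141/20 - 56)*86 = -1261/20*86 = -54223/10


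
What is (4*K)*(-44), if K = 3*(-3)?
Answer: 1584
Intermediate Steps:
K = -9
(4*K)*(-44) = (4*(-9))*(-44) = -36*(-44) = 1584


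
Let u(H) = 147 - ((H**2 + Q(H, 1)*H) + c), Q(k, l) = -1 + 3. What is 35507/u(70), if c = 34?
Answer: -35507/4927 ≈ -7.2066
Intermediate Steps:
Q(k, l) = 2
u(H) = 113 - H**2 - 2*H (u(H) = 147 - ((H**2 + 2*H) + 34) = 147 - (34 + H**2 + 2*H) = 147 + (-34 - H**2 - 2*H) = 113 - H**2 - 2*H)
35507/u(70) = 35507/(113 - 1*70**2 - 2*70) = 35507/(113 - 1*4900 - 140) = 35507/(113 - 4900 - 140) = 35507/(-4927) = 35507*(-1/4927) = -35507/4927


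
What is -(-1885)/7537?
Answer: 1885/7537 ≈ 0.25010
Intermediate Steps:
-(-1885)/7537 = -1*(-1885/7537) = 1885/7537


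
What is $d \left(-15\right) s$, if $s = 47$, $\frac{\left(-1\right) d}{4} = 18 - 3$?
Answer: $42300$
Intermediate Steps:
$d = -60$ ($d = - 4 \left(18 - 3\right) = \left(-4\right) 15 = -60$)
$d \left(-15\right) s = \left(-60\right) \left(-15\right) 47 = 900 \cdot 47 = 42300$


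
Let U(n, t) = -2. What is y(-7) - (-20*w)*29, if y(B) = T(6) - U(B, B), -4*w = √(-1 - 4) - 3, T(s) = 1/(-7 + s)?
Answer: 436 - 145*I*√5 ≈ 436.0 - 324.23*I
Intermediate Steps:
w = ¾ - I*√5/4 (w = -(√(-1 - 4) - 3)/4 = -(√(-5) - 3)/4 = -(I*√5 - 3)/4 = -(-3 + I*√5)/4 = ¾ - I*√5/4 ≈ 0.75 - 0.55902*I)
y(B) = 1 (y(B) = 1/(-7 + 6) - 1*(-2) = 1/(-1) + 2 = -1 + 2 = 1)
y(-7) - (-20*w)*29 = 1 - (-20*(¾ - I*√5/4))*29 = 1 - (-15 + 5*I*√5)*29 = 1 - (-435 + 145*I*√5) = 1 + (435 - 145*I*√5) = 436 - 145*I*√5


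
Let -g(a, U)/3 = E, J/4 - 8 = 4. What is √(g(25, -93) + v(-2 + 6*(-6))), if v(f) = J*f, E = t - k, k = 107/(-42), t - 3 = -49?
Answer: I*√331954/14 ≈ 41.154*I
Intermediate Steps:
t = -46 (t = 3 - 49 = -46)
J = 48 (J = 32 + 4*4 = 32 + 16 = 48)
k = -107/42 (k = 107*(-1/42) = -107/42 ≈ -2.5476)
E = -1825/42 (E = -46 - 1*(-107/42) = -46 + 107/42 = -1825/42 ≈ -43.452)
g(a, U) = 1825/14 (g(a, U) = -3*(-1825/42) = 1825/14)
v(f) = 48*f
√(g(25, -93) + v(-2 + 6*(-6))) = √(1825/14 + 48*(-2 + 6*(-6))) = √(1825/14 + 48*(-2 - 36)) = √(1825/14 + 48*(-38)) = √(1825/14 - 1824) = √(-23711/14) = I*√331954/14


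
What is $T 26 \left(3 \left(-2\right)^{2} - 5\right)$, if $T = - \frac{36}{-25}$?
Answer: $\frac{6552}{25} \approx 262.08$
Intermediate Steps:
$T = \frac{36}{25}$ ($T = \left(-36\right) \left(- \frac{1}{25}\right) = \frac{36}{25} \approx 1.44$)
$T 26 \left(3 \left(-2\right)^{2} - 5\right) = \frac{36}{25} \cdot 26 \left(3 \left(-2\right)^{2} - 5\right) = \frac{936 \left(3 \cdot 4 - 5\right)}{25} = \frac{936 \left(12 - 5\right)}{25} = \frac{936}{25} \cdot 7 = \frac{6552}{25}$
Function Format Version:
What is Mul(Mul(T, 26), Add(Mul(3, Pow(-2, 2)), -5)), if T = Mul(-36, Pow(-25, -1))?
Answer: Rational(6552, 25) ≈ 262.08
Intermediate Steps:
T = Rational(36, 25) (T = Mul(-36, Rational(-1, 25)) = Rational(36, 25) ≈ 1.4400)
Mul(Mul(T, 26), Add(Mul(3, Pow(-2, 2)), -5)) = Mul(Mul(Rational(36, 25), 26), Add(Mul(3, Pow(-2, 2)), -5)) = Mul(Rational(936, 25), Add(Mul(3, 4), -5)) = Mul(Rational(936, 25), Add(12, -5)) = Mul(Rational(936, 25), 7) = Rational(6552, 25)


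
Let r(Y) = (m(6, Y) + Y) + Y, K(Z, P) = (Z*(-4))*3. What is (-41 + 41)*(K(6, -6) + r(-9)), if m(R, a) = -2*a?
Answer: 0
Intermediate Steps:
K(Z, P) = -12*Z (K(Z, P) = -4*Z*3 = -12*Z)
r(Y) = 0 (r(Y) = (-2*Y + Y) + Y = -Y + Y = 0)
(-41 + 41)*(K(6, -6) + r(-9)) = (-41 + 41)*(-12*6 + 0) = 0*(-72 + 0) = 0*(-72) = 0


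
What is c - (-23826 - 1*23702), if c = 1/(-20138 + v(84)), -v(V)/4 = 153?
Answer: 986205999/20750 ≈ 47528.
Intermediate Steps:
v(V) = -612 (v(V) = -4*153 = -612)
c = -1/20750 (c = 1/(-20138 - 612) = 1/(-20750) = -1/20750 ≈ -4.8193e-5)
c - (-23826 - 1*23702) = -1/20750 - (-23826 - 1*23702) = -1/20750 - (-23826 - 23702) = -1/20750 - 1*(-47528) = -1/20750 + 47528 = 986205999/20750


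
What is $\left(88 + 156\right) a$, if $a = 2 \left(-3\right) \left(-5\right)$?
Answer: $7320$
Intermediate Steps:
$a = 30$ ($a = \left(-6\right) \left(-5\right) = 30$)
$\left(88 + 156\right) a = \left(88 + 156\right) 30 = 244 \cdot 30 = 7320$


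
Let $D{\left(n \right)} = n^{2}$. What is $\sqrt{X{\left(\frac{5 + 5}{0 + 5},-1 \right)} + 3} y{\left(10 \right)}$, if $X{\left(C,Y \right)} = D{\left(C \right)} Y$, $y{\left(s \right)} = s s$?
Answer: $100 i \approx 100.0 i$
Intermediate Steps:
$y{\left(s \right)} = s^{2}$
$X{\left(C,Y \right)} = Y C^{2}$ ($X{\left(C,Y \right)} = C^{2} Y = Y C^{2}$)
$\sqrt{X{\left(\frac{5 + 5}{0 + 5},-1 \right)} + 3} y{\left(10 \right)} = \sqrt{- \left(\frac{5 + 5}{0 + 5}\right)^{2} + 3} \cdot 10^{2} = \sqrt{- \left(\frac{10}{5}\right)^{2} + 3} \cdot 100 = \sqrt{- \left(10 \cdot \frac{1}{5}\right)^{2} + 3} \cdot 100 = \sqrt{- 2^{2} + 3} \cdot 100 = \sqrt{\left(-1\right) 4 + 3} \cdot 100 = \sqrt{-4 + 3} \cdot 100 = \sqrt{-1} \cdot 100 = i 100 = 100 i$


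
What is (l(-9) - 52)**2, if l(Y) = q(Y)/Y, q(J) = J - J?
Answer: 2704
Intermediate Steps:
q(J) = 0
l(Y) = 0 (l(Y) = 0/Y = 0)
(l(-9) - 52)**2 = (0 - 52)**2 = (-52)**2 = 2704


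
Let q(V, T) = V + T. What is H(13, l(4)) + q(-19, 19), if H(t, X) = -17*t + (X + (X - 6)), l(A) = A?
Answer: -219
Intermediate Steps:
q(V, T) = T + V
H(t, X) = -6 - 17*t + 2*X (H(t, X) = -17*t + (X + (-6 + X)) = -17*t + (-6 + 2*X) = -6 - 17*t + 2*X)
H(13, l(4)) + q(-19, 19) = (-6 - 17*13 + 2*4) + (19 - 19) = (-6 - 221 + 8) + 0 = -219 + 0 = -219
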